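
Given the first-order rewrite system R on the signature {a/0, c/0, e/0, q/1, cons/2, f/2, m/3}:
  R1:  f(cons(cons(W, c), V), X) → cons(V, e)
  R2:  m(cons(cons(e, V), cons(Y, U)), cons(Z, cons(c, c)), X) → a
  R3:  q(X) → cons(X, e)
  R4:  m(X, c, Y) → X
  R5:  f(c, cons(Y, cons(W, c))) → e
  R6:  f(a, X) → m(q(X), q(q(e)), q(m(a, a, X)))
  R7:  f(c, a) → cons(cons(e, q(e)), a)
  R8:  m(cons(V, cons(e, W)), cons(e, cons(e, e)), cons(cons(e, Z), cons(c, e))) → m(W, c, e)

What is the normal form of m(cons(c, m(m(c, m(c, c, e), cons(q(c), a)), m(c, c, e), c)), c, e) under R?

cons(c, c)

1. m(cons(c, m(m(c, m(c, c, e), cons(q(c), a)), m(c, c, e), c)), c, e)  →  cons(c, m(m(c, m(c, c, e), cons(q(c), a)), m(c, c, e), c))   [R4 at ε]
2. cons(c, m(m(c, m(c, c, e), cons(q(c), a)), m(c, c, e), c))  →  cons(c, m(m(c, c, cons(q(c), a)), m(c, c, e), c))   [R4 at 2.1.2]
3. cons(c, m(m(c, c, cons(q(c), a)), m(c, c, e), c))  →  cons(c, m(c, m(c, c, e), c))   [R4 at 2.1]
4. cons(c, m(c, m(c, c, e), c))  →  cons(c, m(c, c, c))   [R4 at 2.2]
5. cons(c, m(c, c, c))  →  cons(c, c)   [R4 at 2]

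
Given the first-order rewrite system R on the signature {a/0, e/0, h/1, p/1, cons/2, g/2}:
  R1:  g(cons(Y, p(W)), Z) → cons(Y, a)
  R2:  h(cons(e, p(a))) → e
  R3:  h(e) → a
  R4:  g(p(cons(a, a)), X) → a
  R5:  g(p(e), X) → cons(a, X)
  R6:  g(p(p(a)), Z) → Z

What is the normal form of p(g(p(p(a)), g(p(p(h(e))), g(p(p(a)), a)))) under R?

p(a)

1. p(g(p(p(a)), g(p(p(h(e))), g(p(p(a)), a))))  →  p(g(p(p(h(e))), g(p(p(a)), a)))   [R6 at 1]
2. p(g(p(p(h(e))), g(p(p(a)), a)))  →  p(g(p(p(a)), g(p(p(a)), a)))   [R3 at 1.1.1.1]
3. p(g(p(p(a)), g(p(p(a)), a)))  →  p(g(p(p(a)), a))   [R6 at 1]
4. p(g(p(p(a)), a))  →  p(a)   [R6 at 1]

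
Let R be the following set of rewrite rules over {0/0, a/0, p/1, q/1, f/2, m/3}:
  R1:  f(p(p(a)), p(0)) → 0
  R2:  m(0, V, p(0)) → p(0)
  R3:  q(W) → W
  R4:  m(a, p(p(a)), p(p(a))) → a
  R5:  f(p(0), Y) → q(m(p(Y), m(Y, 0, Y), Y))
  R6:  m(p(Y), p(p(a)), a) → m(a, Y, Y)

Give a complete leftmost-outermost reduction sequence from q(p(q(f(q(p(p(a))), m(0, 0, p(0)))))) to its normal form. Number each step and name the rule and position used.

1. q(p(q(f(q(p(p(a))), m(0, 0, p(0))))))  →  p(q(f(q(p(p(a))), m(0, 0, p(0)))))   [R3 at ε]
2. p(q(f(q(p(p(a))), m(0, 0, p(0)))))  →  p(f(q(p(p(a))), m(0, 0, p(0))))   [R3 at 1]
3. p(f(q(p(p(a))), m(0, 0, p(0))))  →  p(f(p(p(a)), m(0, 0, p(0))))   [R3 at 1.1]
4. p(f(p(p(a)), m(0, 0, p(0))))  →  p(f(p(p(a)), p(0)))   [R2 at 1.2]
5. p(f(p(p(a)), p(0)))  →  p(0)   [R1 at 1]

p(0)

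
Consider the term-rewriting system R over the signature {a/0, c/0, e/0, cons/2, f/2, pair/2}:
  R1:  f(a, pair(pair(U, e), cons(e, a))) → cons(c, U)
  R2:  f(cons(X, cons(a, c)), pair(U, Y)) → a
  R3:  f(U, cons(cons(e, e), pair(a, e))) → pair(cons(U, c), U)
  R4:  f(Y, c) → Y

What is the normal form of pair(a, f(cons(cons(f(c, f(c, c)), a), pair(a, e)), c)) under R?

1. pair(a, f(cons(cons(f(c, f(c, c)), a), pair(a, e)), c))  →  pair(a, cons(cons(f(c, f(c, c)), a), pair(a, e)))   [R4 at 2]
2. pair(a, cons(cons(f(c, f(c, c)), a), pair(a, e)))  →  pair(a, cons(cons(f(c, c), a), pair(a, e)))   [R4 at 2.1.1.2]
3. pair(a, cons(cons(f(c, c), a), pair(a, e)))  →  pair(a, cons(cons(c, a), pair(a, e)))   [R4 at 2.1.1]

pair(a, cons(cons(c, a), pair(a, e)))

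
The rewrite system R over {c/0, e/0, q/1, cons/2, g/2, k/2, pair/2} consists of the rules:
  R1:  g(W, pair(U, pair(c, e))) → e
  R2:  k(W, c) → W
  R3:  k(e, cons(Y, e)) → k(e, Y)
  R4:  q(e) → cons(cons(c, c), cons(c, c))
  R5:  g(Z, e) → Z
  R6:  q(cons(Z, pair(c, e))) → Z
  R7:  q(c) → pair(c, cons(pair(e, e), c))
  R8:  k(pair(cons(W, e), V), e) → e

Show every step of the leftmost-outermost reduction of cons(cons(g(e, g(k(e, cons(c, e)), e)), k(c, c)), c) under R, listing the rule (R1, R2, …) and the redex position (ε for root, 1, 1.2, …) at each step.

1. cons(cons(g(e, g(k(e, cons(c, e)), e)), k(c, c)), c)  →  cons(cons(g(e, k(e, cons(c, e))), k(c, c)), c)   [R5 at 1.1.2]
2. cons(cons(g(e, k(e, cons(c, e))), k(c, c)), c)  →  cons(cons(g(e, k(e, c)), k(c, c)), c)   [R3 at 1.1.2]
3. cons(cons(g(e, k(e, c)), k(c, c)), c)  →  cons(cons(g(e, e), k(c, c)), c)   [R2 at 1.1.2]
4. cons(cons(g(e, e), k(c, c)), c)  →  cons(cons(e, k(c, c)), c)   [R5 at 1.1]
5. cons(cons(e, k(c, c)), c)  →  cons(cons(e, c), c)   [R2 at 1.2]

cons(cons(e, c), c)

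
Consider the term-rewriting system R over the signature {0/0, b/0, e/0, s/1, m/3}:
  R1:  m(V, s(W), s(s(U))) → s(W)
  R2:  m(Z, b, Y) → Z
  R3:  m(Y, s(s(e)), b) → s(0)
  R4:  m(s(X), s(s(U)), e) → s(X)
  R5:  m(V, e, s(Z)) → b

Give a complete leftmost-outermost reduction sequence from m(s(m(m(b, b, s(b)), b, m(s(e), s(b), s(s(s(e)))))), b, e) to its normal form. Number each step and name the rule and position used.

s(b)

1. m(s(m(m(b, b, s(b)), b, m(s(e), s(b), s(s(s(e)))))), b, e)  →  s(m(m(b, b, s(b)), b, m(s(e), s(b), s(s(s(e))))))   [R2 at ε]
2. s(m(m(b, b, s(b)), b, m(s(e), s(b), s(s(s(e))))))  →  s(m(b, b, s(b)))   [R2 at 1]
3. s(m(b, b, s(b)))  →  s(b)   [R2 at 1]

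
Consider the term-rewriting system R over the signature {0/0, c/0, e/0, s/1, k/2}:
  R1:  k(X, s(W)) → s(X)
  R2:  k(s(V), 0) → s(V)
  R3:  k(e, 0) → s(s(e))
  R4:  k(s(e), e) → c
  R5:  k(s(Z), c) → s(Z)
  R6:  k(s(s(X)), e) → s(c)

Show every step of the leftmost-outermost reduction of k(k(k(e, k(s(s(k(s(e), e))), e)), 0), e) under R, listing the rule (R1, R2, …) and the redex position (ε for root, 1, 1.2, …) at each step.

c

1. k(k(k(e, k(s(s(k(s(e), e))), e)), 0), e)  →  k(k(k(e, s(c)), 0), e)   [R6 at 1.1.2]
2. k(k(k(e, s(c)), 0), e)  →  k(k(s(e), 0), e)   [R1 at 1.1]
3. k(k(s(e), 0), e)  →  k(s(e), e)   [R2 at 1]
4. k(s(e), e)  →  c   [R4 at ε]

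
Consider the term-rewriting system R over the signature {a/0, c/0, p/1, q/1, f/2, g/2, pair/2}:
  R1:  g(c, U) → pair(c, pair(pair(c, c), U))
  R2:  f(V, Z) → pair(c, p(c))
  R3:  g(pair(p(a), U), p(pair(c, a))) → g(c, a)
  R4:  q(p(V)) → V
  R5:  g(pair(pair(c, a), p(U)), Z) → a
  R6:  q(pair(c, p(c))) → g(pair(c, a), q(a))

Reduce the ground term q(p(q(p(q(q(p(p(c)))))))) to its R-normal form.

1. q(p(q(p(q(q(p(p(c))))))))  →  q(p(q(q(p(p(c))))))   [R4 at ε]
2. q(p(q(q(p(p(c))))))  →  q(q(p(p(c))))   [R4 at ε]
3. q(q(p(p(c))))  →  q(p(c))   [R4 at 1]
4. q(p(c))  →  c   [R4 at ε]

c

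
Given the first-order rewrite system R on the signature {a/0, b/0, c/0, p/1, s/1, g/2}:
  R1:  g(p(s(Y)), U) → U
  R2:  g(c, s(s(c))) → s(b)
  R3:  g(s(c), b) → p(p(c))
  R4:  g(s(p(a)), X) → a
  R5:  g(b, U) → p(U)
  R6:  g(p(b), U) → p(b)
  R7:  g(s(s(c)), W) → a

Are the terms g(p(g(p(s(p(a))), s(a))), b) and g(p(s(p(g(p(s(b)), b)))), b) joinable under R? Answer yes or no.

Reduce t₁ = g(p(g(p(s(p(a))), s(a))), b):
1. g(p(g(p(s(p(a))), s(a))), b)  →  g(p(s(a)), b)   [R1 at 1.1]
2. g(p(s(a)), b)  →  b   [R1 at ε]

Reduce t₂ = g(p(s(p(g(p(s(b)), b)))), b):
1. g(p(s(p(g(p(s(b)), b)))), b)  →  b   [R1 at ε]

yes — NF(t₁) = b, NF(t₂) = b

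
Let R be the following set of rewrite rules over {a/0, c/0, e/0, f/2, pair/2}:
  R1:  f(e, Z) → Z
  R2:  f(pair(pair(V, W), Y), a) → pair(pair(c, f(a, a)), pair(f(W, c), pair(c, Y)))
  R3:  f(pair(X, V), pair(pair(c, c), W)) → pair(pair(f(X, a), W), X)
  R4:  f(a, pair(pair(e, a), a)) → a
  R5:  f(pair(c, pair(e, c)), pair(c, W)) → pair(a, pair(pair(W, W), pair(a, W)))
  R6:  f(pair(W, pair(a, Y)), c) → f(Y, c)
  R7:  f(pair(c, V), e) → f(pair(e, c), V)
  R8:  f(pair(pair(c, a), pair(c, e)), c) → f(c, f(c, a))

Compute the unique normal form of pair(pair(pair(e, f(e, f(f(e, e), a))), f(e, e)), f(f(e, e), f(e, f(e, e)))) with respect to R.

1. pair(pair(pair(e, f(e, f(f(e, e), a))), f(e, e)), f(f(e, e), f(e, f(e, e))))  →  pair(pair(pair(e, f(f(e, e), a)), f(e, e)), f(f(e, e), f(e, f(e, e))))   [R1 at 1.1.2]
2. pair(pair(pair(e, f(f(e, e), a)), f(e, e)), f(f(e, e), f(e, f(e, e))))  →  pair(pair(pair(e, f(e, a)), f(e, e)), f(f(e, e), f(e, f(e, e))))   [R1 at 1.1.2.1]
3. pair(pair(pair(e, f(e, a)), f(e, e)), f(f(e, e), f(e, f(e, e))))  →  pair(pair(pair(e, a), f(e, e)), f(f(e, e), f(e, f(e, e))))   [R1 at 1.1.2]
4. pair(pair(pair(e, a), f(e, e)), f(f(e, e), f(e, f(e, e))))  →  pair(pair(pair(e, a), e), f(f(e, e), f(e, f(e, e))))   [R1 at 1.2]
5. pair(pair(pair(e, a), e), f(f(e, e), f(e, f(e, e))))  →  pair(pair(pair(e, a), e), f(e, f(e, f(e, e))))   [R1 at 2.1]
6. pair(pair(pair(e, a), e), f(e, f(e, f(e, e))))  →  pair(pair(pair(e, a), e), f(e, f(e, e)))   [R1 at 2]
7. pair(pair(pair(e, a), e), f(e, f(e, e)))  →  pair(pair(pair(e, a), e), f(e, e))   [R1 at 2]
8. pair(pair(pair(e, a), e), f(e, e))  →  pair(pair(pair(e, a), e), e)   [R1 at 2]

pair(pair(pair(e, a), e), e)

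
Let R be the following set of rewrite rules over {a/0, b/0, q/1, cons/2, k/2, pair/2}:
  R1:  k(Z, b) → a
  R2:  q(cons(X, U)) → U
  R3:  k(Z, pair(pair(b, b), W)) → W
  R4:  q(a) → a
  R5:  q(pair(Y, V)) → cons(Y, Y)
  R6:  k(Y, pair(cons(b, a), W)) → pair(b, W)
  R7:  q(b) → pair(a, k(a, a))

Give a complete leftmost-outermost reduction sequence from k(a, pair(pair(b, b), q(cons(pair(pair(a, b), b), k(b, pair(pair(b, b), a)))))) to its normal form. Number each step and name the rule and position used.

1. k(a, pair(pair(b, b), q(cons(pair(pair(a, b), b), k(b, pair(pair(b, b), a))))))  →  q(cons(pair(pair(a, b), b), k(b, pair(pair(b, b), a))))   [R3 at ε]
2. q(cons(pair(pair(a, b), b), k(b, pair(pair(b, b), a))))  →  k(b, pair(pair(b, b), a))   [R2 at ε]
3. k(b, pair(pair(b, b), a))  →  a   [R3 at ε]

a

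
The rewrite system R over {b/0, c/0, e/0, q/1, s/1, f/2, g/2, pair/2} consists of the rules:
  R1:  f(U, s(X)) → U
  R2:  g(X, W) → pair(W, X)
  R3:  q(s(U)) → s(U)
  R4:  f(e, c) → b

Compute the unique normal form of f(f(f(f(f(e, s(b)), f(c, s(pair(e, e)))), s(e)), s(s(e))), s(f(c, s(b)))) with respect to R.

1. f(f(f(f(f(e, s(b)), f(c, s(pair(e, e)))), s(e)), s(s(e))), s(f(c, s(b))))  →  f(f(f(f(e, s(b)), f(c, s(pair(e, e)))), s(e)), s(s(e)))   [R1 at ε]
2. f(f(f(f(e, s(b)), f(c, s(pair(e, e)))), s(e)), s(s(e)))  →  f(f(f(e, s(b)), f(c, s(pair(e, e)))), s(e))   [R1 at ε]
3. f(f(f(e, s(b)), f(c, s(pair(e, e)))), s(e))  →  f(f(e, s(b)), f(c, s(pair(e, e))))   [R1 at ε]
4. f(f(e, s(b)), f(c, s(pair(e, e))))  →  f(e, f(c, s(pair(e, e))))   [R1 at 1]
5. f(e, f(c, s(pair(e, e))))  →  f(e, c)   [R1 at 2]
6. f(e, c)  →  b   [R4 at ε]

b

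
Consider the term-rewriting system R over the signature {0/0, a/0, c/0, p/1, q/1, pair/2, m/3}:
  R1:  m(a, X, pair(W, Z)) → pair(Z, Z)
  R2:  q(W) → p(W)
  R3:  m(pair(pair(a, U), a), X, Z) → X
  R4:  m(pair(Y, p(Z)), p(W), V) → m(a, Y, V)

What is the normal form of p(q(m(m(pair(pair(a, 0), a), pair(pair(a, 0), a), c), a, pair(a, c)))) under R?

1. p(q(m(m(pair(pair(a, 0), a), pair(pair(a, 0), a), c), a, pair(a, c))))  →  p(p(m(m(pair(pair(a, 0), a), pair(pair(a, 0), a), c), a, pair(a, c))))   [R2 at 1]
2. p(p(m(m(pair(pair(a, 0), a), pair(pair(a, 0), a), c), a, pair(a, c))))  →  p(p(m(pair(pair(a, 0), a), a, pair(a, c))))   [R3 at 1.1.1]
3. p(p(m(pair(pair(a, 0), a), a, pair(a, c))))  →  p(p(a))   [R3 at 1.1]

p(p(a))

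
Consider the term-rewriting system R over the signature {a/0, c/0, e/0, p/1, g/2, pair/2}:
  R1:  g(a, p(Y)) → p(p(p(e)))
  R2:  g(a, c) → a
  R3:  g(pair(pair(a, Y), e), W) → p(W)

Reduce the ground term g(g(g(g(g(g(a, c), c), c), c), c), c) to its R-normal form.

1. g(g(g(g(g(g(a, c), c), c), c), c), c)  →  g(g(g(g(g(a, c), c), c), c), c)   [R2 at 1.1.1.1.1]
2. g(g(g(g(g(a, c), c), c), c), c)  →  g(g(g(g(a, c), c), c), c)   [R2 at 1.1.1.1]
3. g(g(g(g(a, c), c), c), c)  →  g(g(g(a, c), c), c)   [R2 at 1.1.1]
4. g(g(g(a, c), c), c)  →  g(g(a, c), c)   [R2 at 1.1]
5. g(g(a, c), c)  →  g(a, c)   [R2 at 1]
6. g(a, c)  →  a   [R2 at ε]

a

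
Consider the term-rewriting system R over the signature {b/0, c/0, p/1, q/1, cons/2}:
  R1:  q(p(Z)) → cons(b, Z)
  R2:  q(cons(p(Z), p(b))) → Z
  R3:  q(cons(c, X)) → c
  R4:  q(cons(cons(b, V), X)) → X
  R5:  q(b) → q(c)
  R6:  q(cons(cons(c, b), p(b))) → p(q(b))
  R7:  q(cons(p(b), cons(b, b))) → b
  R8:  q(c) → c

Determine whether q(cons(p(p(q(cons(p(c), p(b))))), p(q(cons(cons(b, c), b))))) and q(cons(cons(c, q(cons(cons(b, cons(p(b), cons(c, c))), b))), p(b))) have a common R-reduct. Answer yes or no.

Reduce t₁ = q(cons(p(p(q(cons(p(c), p(b))))), p(q(cons(cons(b, c), b))))):
1. q(cons(p(p(q(cons(p(c), p(b))))), p(q(cons(cons(b, c), b)))))  →  q(cons(p(p(c)), p(q(cons(cons(b, c), b)))))   [R2 at 1.1.1.1]
2. q(cons(p(p(c)), p(q(cons(cons(b, c), b)))))  →  q(cons(p(p(c)), p(b)))   [R4 at 1.2.1]
3. q(cons(p(p(c)), p(b)))  →  p(c)   [R2 at ε]

Reduce t₂ = q(cons(cons(c, q(cons(cons(b, cons(p(b), cons(c, c))), b))), p(b))):
1. q(cons(cons(c, q(cons(cons(b, cons(p(b), cons(c, c))), b))), p(b)))  →  q(cons(cons(c, b), p(b)))   [R4 at 1.1.2]
2. q(cons(cons(c, b), p(b)))  →  p(q(b))   [R6 at ε]
3. p(q(b))  →  p(q(c))   [R5 at 1]
4. p(q(c))  →  p(c)   [R8 at 1]

yes — NF(t₁) = p(c), NF(t₂) = p(c)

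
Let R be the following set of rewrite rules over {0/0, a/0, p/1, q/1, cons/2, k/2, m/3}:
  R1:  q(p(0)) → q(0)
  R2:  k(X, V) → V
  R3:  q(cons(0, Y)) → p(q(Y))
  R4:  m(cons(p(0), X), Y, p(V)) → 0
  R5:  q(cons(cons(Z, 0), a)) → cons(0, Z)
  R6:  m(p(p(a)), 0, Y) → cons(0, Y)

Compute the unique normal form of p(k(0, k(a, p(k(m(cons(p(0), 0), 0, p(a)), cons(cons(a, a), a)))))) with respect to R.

p(p(cons(cons(a, a), a)))

1. p(k(0, k(a, p(k(m(cons(p(0), 0), 0, p(a)), cons(cons(a, a), a))))))  →  p(k(a, p(k(m(cons(p(0), 0), 0, p(a)), cons(cons(a, a), a)))))   [R2 at 1]
2. p(k(a, p(k(m(cons(p(0), 0), 0, p(a)), cons(cons(a, a), a)))))  →  p(p(k(m(cons(p(0), 0), 0, p(a)), cons(cons(a, a), a))))   [R2 at 1]
3. p(p(k(m(cons(p(0), 0), 0, p(a)), cons(cons(a, a), a))))  →  p(p(cons(cons(a, a), a)))   [R2 at 1.1]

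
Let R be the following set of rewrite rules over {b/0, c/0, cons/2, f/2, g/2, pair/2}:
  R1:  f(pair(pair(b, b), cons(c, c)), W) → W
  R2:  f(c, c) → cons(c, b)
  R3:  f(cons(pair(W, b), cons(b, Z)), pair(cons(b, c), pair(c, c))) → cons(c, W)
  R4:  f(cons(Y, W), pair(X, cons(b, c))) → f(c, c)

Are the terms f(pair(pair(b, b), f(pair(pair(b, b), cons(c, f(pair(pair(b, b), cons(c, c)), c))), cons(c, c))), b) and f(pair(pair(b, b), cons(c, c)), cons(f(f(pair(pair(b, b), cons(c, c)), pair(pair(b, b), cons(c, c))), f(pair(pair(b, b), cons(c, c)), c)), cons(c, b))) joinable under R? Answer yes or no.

Reduce t₁ = f(pair(pair(b, b), f(pair(pair(b, b), cons(c, f(pair(pair(b, b), cons(c, c)), c))), cons(c, c))), b):
1. f(pair(pair(b, b), f(pair(pair(b, b), cons(c, f(pair(pair(b, b), cons(c, c)), c))), cons(c, c))), b)  →  f(pair(pair(b, b), f(pair(pair(b, b), cons(c, c)), cons(c, c))), b)   [R1 at 1.2.1.2.2]
2. f(pair(pair(b, b), f(pair(pair(b, b), cons(c, c)), cons(c, c))), b)  →  f(pair(pair(b, b), cons(c, c)), b)   [R1 at 1.2]
3. f(pair(pair(b, b), cons(c, c)), b)  →  b   [R1 at ε]

Reduce t₂ = f(pair(pair(b, b), cons(c, c)), cons(f(f(pair(pair(b, b), cons(c, c)), pair(pair(b, b), cons(c, c))), f(pair(pair(b, b), cons(c, c)), c)), cons(c, b))):
1. f(pair(pair(b, b), cons(c, c)), cons(f(f(pair(pair(b, b), cons(c, c)), pair(pair(b, b), cons(c, c))), f(pair(pair(b, b), cons(c, c)), c)), cons(c, b)))  →  cons(f(f(pair(pair(b, b), cons(c, c)), pair(pair(b, b), cons(c, c))), f(pair(pair(b, b), cons(c, c)), c)), cons(c, b))   [R1 at ε]
2. cons(f(f(pair(pair(b, b), cons(c, c)), pair(pair(b, b), cons(c, c))), f(pair(pair(b, b), cons(c, c)), c)), cons(c, b))  →  cons(f(pair(pair(b, b), cons(c, c)), f(pair(pair(b, b), cons(c, c)), c)), cons(c, b))   [R1 at 1.1]
3. cons(f(pair(pair(b, b), cons(c, c)), f(pair(pair(b, b), cons(c, c)), c)), cons(c, b))  →  cons(f(pair(pair(b, b), cons(c, c)), c), cons(c, b))   [R1 at 1]
4. cons(f(pair(pair(b, b), cons(c, c)), c), cons(c, b))  →  cons(c, cons(c, b))   [R1 at 1]

no — NF(t₁) = b, NF(t₂) = cons(c, cons(c, b))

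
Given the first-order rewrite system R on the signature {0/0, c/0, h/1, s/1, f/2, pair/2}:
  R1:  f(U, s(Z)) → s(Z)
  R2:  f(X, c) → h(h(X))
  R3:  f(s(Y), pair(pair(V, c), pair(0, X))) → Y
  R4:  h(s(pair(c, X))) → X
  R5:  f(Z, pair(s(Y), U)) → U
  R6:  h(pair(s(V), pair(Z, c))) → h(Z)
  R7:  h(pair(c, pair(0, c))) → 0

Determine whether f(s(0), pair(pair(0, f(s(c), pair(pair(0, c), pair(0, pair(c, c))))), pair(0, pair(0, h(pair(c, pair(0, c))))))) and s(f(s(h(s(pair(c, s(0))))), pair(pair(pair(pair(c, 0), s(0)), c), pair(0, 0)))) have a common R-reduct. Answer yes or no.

no — NF(t₁) = 0, NF(t₂) = s(s(0))

Reduce t₁ = f(s(0), pair(pair(0, f(s(c), pair(pair(0, c), pair(0, pair(c, c))))), pair(0, pair(0, h(pair(c, pair(0, c))))))):
1. f(s(0), pair(pair(0, f(s(c), pair(pair(0, c), pair(0, pair(c, c))))), pair(0, pair(0, h(pair(c, pair(0, c)))))))  →  f(s(0), pair(pair(0, c), pair(0, pair(0, h(pair(c, pair(0, c)))))))   [R3 at 2.1.2]
2. f(s(0), pair(pair(0, c), pair(0, pair(0, h(pair(c, pair(0, c)))))))  →  0   [R3 at ε]

Reduce t₂ = s(f(s(h(s(pair(c, s(0))))), pair(pair(pair(pair(c, 0), s(0)), c), pair(0, 0)))):
1. s(f(s(h(s(pair(c, s(0))))), pair(pair(pair(pair(c, 0), s(0)), c), pair(0, 0))))  →  s(h(s(pair(c, s(0)))))   [R3 at 1]
2. s(h(s(pair(c, s(0)))))  →  s(s(0))   [R4 at 1]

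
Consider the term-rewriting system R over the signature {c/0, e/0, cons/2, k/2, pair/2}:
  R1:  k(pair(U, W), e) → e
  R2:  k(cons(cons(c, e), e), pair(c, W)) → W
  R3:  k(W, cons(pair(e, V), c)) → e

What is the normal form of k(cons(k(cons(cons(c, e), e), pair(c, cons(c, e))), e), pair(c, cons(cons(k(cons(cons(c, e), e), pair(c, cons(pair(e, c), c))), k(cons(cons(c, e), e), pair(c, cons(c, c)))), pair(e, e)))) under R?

cons(cons(cons(pair(e, c), c), cons(c, c)), pair(e, e))

1. k(cons(k(cons(cons(c, e), e), pair(c, cons(c, e))), e), pair(c, cons(cons(k(cons(cons(c, e), e), pair(c, cons(pair(e, c), c))), k(cons(cons(c, e), e), pair(c, cons(c, c)))), pair(e, e))))  →  k(cons(cons(c, e), e), pair(c, cons(cons(k(cons(cons(c, e), e), pair(c, cons(pair(e, c), c))), k(cons(cons(c, e), e), pair(c, cons(c, c)))), pair(e, e))))   [R2 at 1.1]
2. k(cons(cons(c, e), e), pair(c, cons(cons(k(cons(cons(c, e), e), pair(c, cons(pair(e, c), c))), k(cons(cons(c, e), e), pair(c, cons(c, c)))), pair(e, e))))  →  cons(cons(k(cons(cons(c, e), e), pair(c, cons(pair(e, c), c))), k(cons(cons(c, e), e), pair(c, cons(c, c)))), pair(e, e))   [R2 at ε]
3. cons(cons(k(cons(cons(c, e), e), pair(c, cons(pair(e, c), c))), k(cons(cons(c, e), e), pair(c, cons(c, c)))), pair(e, e))  →  cons(cons(cons(pair(e, c), c), k(cons(cons(c, e), e), pair(c, cons(c, c)))), pair(e, e))   [R2 at 1.1]
4. cons(cons(cons(pair(e, c), c), k(cons(cons(c, e), e), pair(c, cons(c, c)))), pair(e, e))  →  cons(cons(cons(pair(e, c), c), cons(c, c)), pair(e, e))   [R2 at 1.2]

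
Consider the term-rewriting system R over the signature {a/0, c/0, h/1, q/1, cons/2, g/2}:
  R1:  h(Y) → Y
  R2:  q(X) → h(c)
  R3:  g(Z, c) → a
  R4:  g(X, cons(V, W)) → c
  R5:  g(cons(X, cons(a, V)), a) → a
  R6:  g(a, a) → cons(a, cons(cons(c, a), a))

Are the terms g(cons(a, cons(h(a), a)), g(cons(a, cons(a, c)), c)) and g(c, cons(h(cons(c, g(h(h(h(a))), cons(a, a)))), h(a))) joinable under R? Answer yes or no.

Reduce t₁ = g(cons(a, cons(h(a), a)), g(cons(a, cons(a, c)), c)):
1. g(cons(a, cons(h(a), a)), g(cons(a, cons(a, c)), c))  →  g(cons(a, cons(a, a)), g(cons(a, cons(a, c)), c))   [R1 at 1.2.1]
2. g(cons(a, cons(a, a)), g(cons(a, cons(a, c)), c))  →  g(cons(a, cons(a, a)), a)   [R3 at 2]
3. g(cons(a, cons(a, a)), a)  →  a   [R5 at ε]

Reduce t₂ = g(c, cons(h(cons(c, g(h(h(h(a))), cons(a, a)))), h(a))):
1. g(c, cons(h(cons(c, g(h(h(h(a))), cons(a, a)))), h(a)))  →  c   [R4 at ε]

no — NF(t₁) = a, NF(t₂) = c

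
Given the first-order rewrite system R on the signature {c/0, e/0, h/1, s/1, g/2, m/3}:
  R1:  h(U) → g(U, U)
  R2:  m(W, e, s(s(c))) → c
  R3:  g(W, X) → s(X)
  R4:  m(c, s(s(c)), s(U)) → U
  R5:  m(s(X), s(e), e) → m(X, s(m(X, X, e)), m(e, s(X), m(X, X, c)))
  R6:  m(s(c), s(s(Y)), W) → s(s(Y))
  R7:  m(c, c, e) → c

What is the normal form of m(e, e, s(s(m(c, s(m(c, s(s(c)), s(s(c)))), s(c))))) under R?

c

1. m(e, e, s(s(m(c, s(m(c, s(s(c)), s(s(c)))), s(c)))))  →  m(e, e, s(s(m(c, s(s(c)), s(c)))))   [R4 at 3.1.1.2.1]
2. m(e, e, s(s(m(c, s(s(c)), s(c)))))  →  m(e, e, s(s(c)))   [R4 at 3.1.1]
3. m(e, e, s(s(c)))  →  c   [R2 at ε]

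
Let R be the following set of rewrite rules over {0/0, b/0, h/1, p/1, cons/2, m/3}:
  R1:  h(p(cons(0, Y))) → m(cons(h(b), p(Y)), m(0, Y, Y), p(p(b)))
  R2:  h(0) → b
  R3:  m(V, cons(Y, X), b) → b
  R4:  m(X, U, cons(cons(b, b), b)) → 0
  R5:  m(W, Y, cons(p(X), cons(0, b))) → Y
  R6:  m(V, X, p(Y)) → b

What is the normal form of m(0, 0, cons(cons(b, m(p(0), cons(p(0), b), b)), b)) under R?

0

1. m(0, 0, cons(cons(b, m(p(0), cons(p(0), b), b)), b))  →  m(0, 0, cons(cons(b, b), b))   [R3 at 3.1.2]
2. m(0, 0, cons(cons(b, b), b))  →  0   [R4 at ε]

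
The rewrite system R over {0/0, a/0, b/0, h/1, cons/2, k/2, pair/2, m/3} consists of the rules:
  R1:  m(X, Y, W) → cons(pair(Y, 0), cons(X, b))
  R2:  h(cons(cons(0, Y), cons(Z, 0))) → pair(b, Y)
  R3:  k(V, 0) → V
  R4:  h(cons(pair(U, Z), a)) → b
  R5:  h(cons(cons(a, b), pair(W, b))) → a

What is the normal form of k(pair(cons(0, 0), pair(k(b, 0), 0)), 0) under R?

pair(cons(0, 0), pair(b, 0))

1. k(pair(cons(0, 0), pair(k(b, 0), 0)), 0)  →  pair(cons(0, 0), pair(k(b, 0), 0))   [R3 at ε]
2. pair(cons(0, 0), pair(k(b, 0), 0))  →  pair(cons(0, 0), pair(b, 0))   [R3 at 2.1]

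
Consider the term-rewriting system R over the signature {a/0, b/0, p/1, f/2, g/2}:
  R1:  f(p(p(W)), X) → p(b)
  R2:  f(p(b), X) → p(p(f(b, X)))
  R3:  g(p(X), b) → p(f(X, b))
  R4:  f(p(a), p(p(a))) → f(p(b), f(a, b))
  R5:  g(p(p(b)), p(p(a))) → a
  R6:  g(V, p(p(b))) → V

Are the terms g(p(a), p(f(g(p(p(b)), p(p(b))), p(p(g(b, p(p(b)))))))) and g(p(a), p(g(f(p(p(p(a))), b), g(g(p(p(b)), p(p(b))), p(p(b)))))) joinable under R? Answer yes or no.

yes — NF(t₁) = p(a), NF(t₂) = p(a)

Reduce t₁ = g(p(a), p(f(g(p(p(b)), p(p(b))), p(p(g(b, p(p(b)))))))):
1. g(p(a), p(f(g(p(p(b)), p(p(b))), p(p(g(b, p(p(b))))))))  →  g(p(a), p(f(p(p(b)), p(p(g(b, p(p(b))))))))   [R6 at 2.1.1]
2. g(p(a), p(f(p(p(b)), p(p(g(b, p(p(b))))))))  →  g(p(a), p(p(b)))   [R1 at 2.1]
3. g(p(a), p(p(b)))  →  p(a)   [R6 at ε]

Reduce t₂ = g(p(a), p(g(f(p(p(p(a))), b), g(g(p(p(b)), p(p(b))), p(p(b)))))):
1. g(p(a), p(g(f(p(p(p(a))), b), g(g(p(p(b)), p(p(b))), p(p(b))))))  →  g(p(a), p(g(p(b), g(g(p(p(b)), p(p(b))), p(p(b))))))   [R1 at 2.1.1]
2. g(p(a), p(g(p(b), g(g(p(p(b)), p(p(b))), p(p(b))))))  →  g(p(a), p(g(p(b), g(p(p(b)), p(p(b))))))   [R6 at 2.1.2]
3. g(p(a), p(g(p(b), g(p(p(b)), p(p(b))))))  →  g(p(a), p(g(p(b), p(p(b)))))   [R6 at 2.1.2]
4. g(p(a), p(g(p(b), p(p(b)))))  →  g(p(a), p(p(b)))   [R6 at 2.1]
5. g(p(a), p(p(b)))  →  p(a)   [R6 at ε]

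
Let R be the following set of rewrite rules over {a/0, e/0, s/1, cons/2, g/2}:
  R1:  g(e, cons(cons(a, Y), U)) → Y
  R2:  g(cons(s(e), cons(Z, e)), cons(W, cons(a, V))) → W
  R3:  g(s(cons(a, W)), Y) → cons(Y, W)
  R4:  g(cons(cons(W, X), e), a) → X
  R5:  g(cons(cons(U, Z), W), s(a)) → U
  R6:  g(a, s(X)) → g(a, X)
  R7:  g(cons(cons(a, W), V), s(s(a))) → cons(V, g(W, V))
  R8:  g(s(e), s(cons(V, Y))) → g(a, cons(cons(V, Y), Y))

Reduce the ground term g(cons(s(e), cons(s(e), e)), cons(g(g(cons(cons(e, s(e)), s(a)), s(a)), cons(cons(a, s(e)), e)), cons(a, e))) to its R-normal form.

1. g(cons(s(e), cons(s(e), e)), cons(g(g(cons(cons(e, s(e)), s(a)), s(a)), cons(cons(a, s(e)), e)), cons(a, e)))  →  g(g(cons(cons(e, s(e)), s(a)), s(a)), cons(cons(a, s(e)), e))   [R2 at ε]
2. g(g(cons(cons(e, s(e)), s(a)), s(a)), cons(cons(a, s(e)), e))  →  g(e, cons(cons(a, s(e)), e))   [R5 at 1]
3. g(e, cons(cons(a, s(e)), e))  →  s(e)   [R1 at ε]

s(e)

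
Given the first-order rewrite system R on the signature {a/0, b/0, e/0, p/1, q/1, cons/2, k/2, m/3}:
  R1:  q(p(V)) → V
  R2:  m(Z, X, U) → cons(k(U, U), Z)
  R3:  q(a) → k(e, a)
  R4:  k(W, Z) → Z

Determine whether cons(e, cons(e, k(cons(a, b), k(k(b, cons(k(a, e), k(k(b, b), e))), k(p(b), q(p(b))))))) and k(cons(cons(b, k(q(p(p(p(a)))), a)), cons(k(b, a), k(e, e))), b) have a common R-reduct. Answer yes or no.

no — NF(t₁) = cons(e, cons(e, b)), NF(t₂) = b

Reduce t₁ = cons(e, cons(e, k(cons(a, b), k(k(b, cons(k(a, e), k(k(b, b), e))), k(p(b), q(p(b))))))):
1. cons(e, cons(e, k(cons(a, b), k(k(b, cons(k(a, e), k(k(b, b), e))), k(p(b), q(p(b)))))))  →  cons(e, cons(e, k(k(b, cons(k(a, e), k(k(b, b), e))), k(p(b), q(p(b))))))   [R4 at 2.2]
2. cons(e, cons(e, k(k(b, cons(k(a, e), k(k(b, b), e))), k(p(b), q(p(b))))))  →  cons(e, cons(e, k(p(b), q(p(b)))))   [R4 at 2.2]
3. cons(e, cons(e, k(p(b), q(p(b)))))  →  cons(e, cons(e, q(p(b))))   [R4 at 2.2]
4. cons(e, cons(e, q(p(b))))  →  cons(e, cons(e, b))   [R1 at 2.2]

Reduce t₂ = k(cons(cons(b, k(q(p(p(p(a)))), a)), cons(k(b, a), k(e, e))), b):
1. k(cons(cons(b, k(q(p(p(p(a)))), a)), cons(k(b, a), k(e, e))), b)  →  b   [R4 at ε]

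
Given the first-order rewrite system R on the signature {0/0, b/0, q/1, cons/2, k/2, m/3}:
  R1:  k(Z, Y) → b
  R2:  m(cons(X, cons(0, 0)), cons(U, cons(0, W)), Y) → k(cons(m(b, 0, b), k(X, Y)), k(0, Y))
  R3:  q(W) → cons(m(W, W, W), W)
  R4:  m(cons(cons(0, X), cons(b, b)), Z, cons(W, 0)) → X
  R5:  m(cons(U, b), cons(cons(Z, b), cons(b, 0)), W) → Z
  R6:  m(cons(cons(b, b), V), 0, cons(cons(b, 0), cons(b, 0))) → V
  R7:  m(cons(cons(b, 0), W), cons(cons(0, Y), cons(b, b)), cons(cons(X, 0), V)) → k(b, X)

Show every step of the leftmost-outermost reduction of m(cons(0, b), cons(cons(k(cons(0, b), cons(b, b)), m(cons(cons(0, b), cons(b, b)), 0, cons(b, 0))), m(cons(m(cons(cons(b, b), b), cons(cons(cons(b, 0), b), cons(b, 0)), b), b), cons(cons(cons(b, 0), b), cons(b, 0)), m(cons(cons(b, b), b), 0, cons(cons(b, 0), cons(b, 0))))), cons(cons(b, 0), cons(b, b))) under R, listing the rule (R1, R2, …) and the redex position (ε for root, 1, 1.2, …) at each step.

b

1. m(cons(0, b), cons(cons(k(cons(0, b), cons(b, b)), m(cons(cons(0, b), cons(b, b)), 0, cons(b, 0))), m(cons(m(cons(cons(b, b), b), cons(cons(cons(b, 0), b), cons(b, 0)), b), b), cons(cons(cons(b, 0), b), cons(b, 0)), m(cons(cons(b, b), b), 0, cons(cons(b, 0), cons(b, 0))))), cons(cons(b, 0), cons(b, b)))  →  m(cons(0, b), cons(cons(b, m(cons(cons(0, b), cons(b, b)), 0, cons(b, 0))), m(cons(m(cons(cons(b, b), b), cons(cons(cons(b, 0), b), cons(b, 0)), b), b), cons(cons(cons(b, 0), b), cons(b, 0)), m(cons(cons(b, b), b), 0, cons(cons(b, 0), cons(b, 0))))), cons(cons(b, 0), cons(b, b)))   [R1 at 2.1.1]
2. m(cons(0, b), cons(cons(b, m(cons(cons(0, b), cons(b, b)), 0, cons(b, 0))), m(cons(m(cons(cons(b, b), b), cons(cons(cons(b, 0), b), cons(b, 0)), b), b), cons(cons(cons(b, 0), b), cons(b, 0)), m(cons(cons(b, b), b), 0, cons(cons(b, 0), cons(b, 0))))), cons(cons(b, 0), cons(b, b)))  →  m(cons(0, b), cons(cons(b, b), m(cons(m(cons(cons(b, b), b), cons(cons(cons(b, 0), b), cons(b, 0)), b), b), cons(cons(cons(b, 0), b), cons(b, 0)), m(cons(cons(b, b), b), 0, cons(cons(b, 0), cons(b, 0))))), cons(cons(b, 0), cons(b, b)))   [R4 at 2.1.2]
3. m(cons(0, b), cons(cons(b, b), m(cons(m(cons(cons(b, b), b), cons(cons(cons(b, 0), b), cons(b, 0)), b), b), cons(cons(cons(b, 0), b), cons(b, 0)), m(cons(cons(b, b), b), 0, cons(cons(b, 0), cons(b, 0))))), cons(cons(b, 0), cons(b, b)))  →  m(cons(0, b), cons(cons(b, b), cons(b, 0)), cons(cons(b, 0), cons(b, b)))   [R5 at 2.2]
4. m(cons(0, b), cons(cons(b, b), cons(b, 0)), cons(cons(b, 0), cons(b, b)))  →  b   [R5 at ε]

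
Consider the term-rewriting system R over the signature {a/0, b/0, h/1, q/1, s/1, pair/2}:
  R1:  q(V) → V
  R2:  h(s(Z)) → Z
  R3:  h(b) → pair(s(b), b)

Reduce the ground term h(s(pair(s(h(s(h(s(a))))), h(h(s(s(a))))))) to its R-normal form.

1. h(s(pair(s(h(s(h(s(a))))), h(h(s(s(a)))))))  →  pair(s(h(s(h(s(a))))), h(h(s(s(a)))))   [R2 at ε]
2. pair(s(h(s(h(s(a))))), h(h(s(s(a)))))  →  pair(s(h(s(a))), h(h(s(s(a)))))   [R2 at 1.1]
3. pair(s(h(s(a))), h(h(s(s(a)))))  →  pair(s(a), h(h(s(s(a)))))   [R2 at 1.1]
4. pair(s(a), h(h(s(s(a)))))  →  pair(s(a), h(s(a)))   [R2 at 2.1]
5. pair(s(a), h(s(a)))  →  pair(s(a), a)   [R2 at 2]

pair(s(a), a)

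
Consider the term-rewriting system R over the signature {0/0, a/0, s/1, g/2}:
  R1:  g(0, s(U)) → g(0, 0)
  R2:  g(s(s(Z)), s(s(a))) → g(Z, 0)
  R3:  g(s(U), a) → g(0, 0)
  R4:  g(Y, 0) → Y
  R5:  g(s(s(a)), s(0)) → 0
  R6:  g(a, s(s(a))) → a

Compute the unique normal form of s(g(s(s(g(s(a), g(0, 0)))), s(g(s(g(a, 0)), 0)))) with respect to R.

s(s(a))

1. s(g(s(s(g(s(a), g(0, 0)))), s(g(s(g(a, 0)), 0))))  →  s(g(s(s(g(s(a), 0))), s(g(s(g(a, 0)), 0))))   [R4 at 1.1.1.1.2]
2. s(g(s(s(g(s(a), 0))), s(g(s(g(a, 0)), 0))))  →  s(g(s(s(s(a))), s(g(s(g(a, 0)), 0))))   [R4 at 1.1.1.1]
3. s(g(s(s(s(a))), s(g(s(g(a, 0)), 0))))  →  s(g(s(s(s(a))), s(s(g(a, 0)))))   [R4 at 1.2.1]
4. s(g(s(s(s(a))), s(s(g(a, 0)))))  →  s(g(s(s(s(a))), s(s(a))))   [R4 at 1.2.1.1]
5. s(g(s(s(s(a))), s(s(a))))  →  s(g(s(a), 0))   [R2 at 1]
6. s(g(s(a), 0))  →  s(s(a))   [R4 at 1]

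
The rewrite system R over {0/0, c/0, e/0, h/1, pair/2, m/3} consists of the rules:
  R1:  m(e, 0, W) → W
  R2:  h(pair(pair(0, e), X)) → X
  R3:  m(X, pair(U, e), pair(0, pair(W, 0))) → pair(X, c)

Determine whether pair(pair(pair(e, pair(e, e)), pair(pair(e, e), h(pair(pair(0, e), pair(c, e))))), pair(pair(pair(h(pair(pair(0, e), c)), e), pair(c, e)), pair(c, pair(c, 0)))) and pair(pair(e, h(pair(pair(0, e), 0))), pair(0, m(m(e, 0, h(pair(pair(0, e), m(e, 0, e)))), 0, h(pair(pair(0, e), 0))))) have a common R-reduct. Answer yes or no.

Reduce t₁ = pair(pair(pair(e, pair(e, e)), pair(pair(e, e), h(pair(pair(0, e), pair(c, e))))), pair(pair(pair(h(pair(pair(0, e), c)), e), pair(c, e)), pair(c, pair(c, 0)))):
1. pair(pair(pair(e, pair(e, e)), pair(pair(e, e), h(pair(pair(0, e), pair(c, e))))), pair(pair(pair(h(pair(pair(0, e), c)), e), pair(c, e)), pair(c, pair(c, 0))))  →  pair(pair(pair(e, pair(e, e)), pair(pair(e, e), pair(c, e))), pair(pair(pair(h(pair(pair(0, e), c)), e), pair(c, e)), pair(c, pair(c, 0))))   [R2 at 1.2.2]
2. pair(pair(pair(e, pair(e, e)), pair(pair(e, e), pair(c, e))), pair(pair(pair(h(pair(pair(0, e), c)), e), pair(c, e)), pair(c, pair(c, 0))))  →  pair(pair(pair(e, pair(e, e)), pair(pair(e, e), pair(c, e))), pair(pair(pair(c, e), pair(c, e)), pair(c, pair(c, 0))))   [R2 at 2.1.1.1]

Reduce t₂ = pair(pair(e, h(pair(pair(0, e), 0))), pair(0, m(m(e, 0, h(pair(pair(0, e), m(e, 0, e)))), 0, h(pair(pair(0, e), 0))))):
1. pair(pair(e, h(pair(pair(0, e), 0))), pair(0, m(m(e, 0, h(pair(pair(0, e), m(e, 0, e)))), 0, h(pair(pair(0, e), 0)))))  →  pair(pair(e, 0), pair(0, m(m(e, 0, h(pair(pair(0, e), m(e, 0, e)))), 0, h(pair(pair(0, e), 0)))))   [R2 at 1.2]
2. pair(pair(e, 0), pair(0, m(m(e, 0, h(pair(pair(0, e), m(e, 0, e)))), 0, h(pair(pair(0, e), 0)))))  →  pair(pair(e, 0), pair(0, m(h(pair(pair(0, e), m(e, 0, e))), 0, h(pair(pair(0, e), 0)))))   [R1 at 2.2.1]
3. pair(pair(e, 0), pair(0, m(h(pair(pair(0, e), m(e, 0, e))), 0, h(pair(pair(0, e), 0)))))  →  pair(pair(e, 0), pair(0, m(m(e, 0, e), 0, h(pair(pair(0, e), 0)))))   [R2 at 2.2.1]
4. pair(pair(e, 0), pair(0, m(m(e, 0, e), 0, h(pair(pair(0, e), 0)))))  →  pair(pair(e, 0), pair(0, m(e, 0, h(pair(pair(0, e), 0)))))   [R1 at 2.2.1]
5. pair(pair(e, 0), pair(0, m(e, 0, h(pair(pair(0, e), 0)))))  →  pair(pair(e, 0), pair(0, h(pair(pair(0, e), 0))))   [R1 at 2.2]
6. pair(pair(e, 0), pair(0, h(pair(pair(0, e), 0))))  →  pair(pair(e, 0), pair(0, 0))   [R2 at 2.2]

no — NF(t₁) = pair(pair(pair(e, pair(e, e)), pair(pair(e, e), pair(c, e))), pair(pair(pair(c, e), pair(c, e)), pair(c, pair(c, 0)))), NF(t₂) = pair(pair(e, 0), pair(0, 0))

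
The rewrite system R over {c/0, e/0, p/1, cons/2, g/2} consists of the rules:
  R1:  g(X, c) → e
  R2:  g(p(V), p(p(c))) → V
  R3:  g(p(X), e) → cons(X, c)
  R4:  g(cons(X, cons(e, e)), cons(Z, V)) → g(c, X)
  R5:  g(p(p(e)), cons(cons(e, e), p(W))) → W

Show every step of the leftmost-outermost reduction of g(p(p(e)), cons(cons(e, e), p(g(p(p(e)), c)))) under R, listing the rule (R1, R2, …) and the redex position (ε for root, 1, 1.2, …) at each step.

e

1. g(p(p(e)), cons(cons(e, e), p(g(p(p(e)), c))))  →  g(p(p(e)), c)   [R5 at ε]
2. g(p(p(e)), c)  →  e   [R1 at ε]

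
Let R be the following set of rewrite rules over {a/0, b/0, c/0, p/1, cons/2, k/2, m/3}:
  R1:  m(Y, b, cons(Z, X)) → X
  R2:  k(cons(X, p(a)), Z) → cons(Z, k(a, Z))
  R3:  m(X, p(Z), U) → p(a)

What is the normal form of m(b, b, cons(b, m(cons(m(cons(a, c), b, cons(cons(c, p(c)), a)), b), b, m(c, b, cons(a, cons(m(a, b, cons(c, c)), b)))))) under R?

1. m(b, b, cons(b, m(cons(m(cons(a, c), b, cons(cons(c, p(c)), a)), b), b, m(c, b, cons(a, cons(m(a, b, cons(c, c)), b))))))  →  m(cons(m(cons(a, c), b, cons(cons(c, p(c)), a)), b), b, m(c, b, cons(a, cons(m(a, b, cons(c, c)), b))))   [R1 at ε]
2. m(cons(m(cons(a, c), b, cons(cons(c, p(c)), a)), b), b, m(c, b, cons(a, cons(m(a, b, cons(c, c)), b))))  →  m(cons(a, b), b, m(c, b, cons(a, cons(m(a, b, cons(c, c)), b))))   [R1 at 1.1]
3. m(cons(a, b), b, m(c, b, cons(a, cons(m(a, b, cons(c, c)), b))))  →  m(cons(a, b), b, cons(m(a, b, cons(c, c)), b))   [R1 at 3]
4. m(cons(a, b), b, cons(m(a, b, cons(c, c)), b))  →  b   [R1 at ε]

b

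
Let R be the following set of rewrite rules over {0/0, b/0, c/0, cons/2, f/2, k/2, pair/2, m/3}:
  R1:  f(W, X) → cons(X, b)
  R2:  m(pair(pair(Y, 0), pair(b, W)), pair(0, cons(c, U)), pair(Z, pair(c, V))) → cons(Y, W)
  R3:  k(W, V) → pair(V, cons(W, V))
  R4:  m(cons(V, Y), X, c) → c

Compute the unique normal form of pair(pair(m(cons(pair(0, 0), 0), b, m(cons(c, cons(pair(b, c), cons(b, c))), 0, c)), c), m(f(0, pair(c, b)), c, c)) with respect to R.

1. pair(pair(m(cons(pair(0, 0), 0), b, m(cons(c, cons(pair(b, c), cons(b, c))), 0, c)), c), m(f(0, pair(c, b)), c, c))  →  pair(pair(m(cons(pair(0, 0), 0), b, c), c), m(f(0, pair(c, b)), c, c))   [R4 at 1.1.3]
2. pair(pair(m(cons(pair(0, 0), 0), b, c), c), m(f(0, pair(c, b)), c, c))  →  pair(pair(c, c), m(f(0, pair(c, b)), c, c))   [R4 at 1.1]
3. pair(pair(c, c), m(f(0, pair(c, b)), c, c))  →  pair(pair(c, c), m(cons(pair(c, b), b), c, c))   [R1 at 2.1]
4. pair(pair(c, c), m(cons(pair(c, b), b), c, c))  →  pair(pair(c, c), c)   [R4 at 2]

pair(pair(c, c), c)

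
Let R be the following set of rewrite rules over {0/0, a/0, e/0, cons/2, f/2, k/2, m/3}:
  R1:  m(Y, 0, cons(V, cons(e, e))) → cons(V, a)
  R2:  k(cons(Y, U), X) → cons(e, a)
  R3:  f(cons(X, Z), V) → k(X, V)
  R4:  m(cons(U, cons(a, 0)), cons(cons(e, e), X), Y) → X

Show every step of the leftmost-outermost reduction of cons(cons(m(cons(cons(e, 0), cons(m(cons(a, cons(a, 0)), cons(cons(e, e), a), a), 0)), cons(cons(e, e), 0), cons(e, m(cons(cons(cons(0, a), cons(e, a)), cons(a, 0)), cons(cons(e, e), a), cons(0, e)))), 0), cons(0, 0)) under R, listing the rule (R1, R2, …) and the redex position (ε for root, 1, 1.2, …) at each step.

1. cons(cons(m(cons(cons(e, 0), cons(m(cons(a, cons(a, 0)), cons(cons(e, e), a), a), 0)), cons(cons(e, e), 0), cons(e, m(cons(cons(cons(0, a), cons(e, a)), cons(a, 0)), cons(cons(e, e), a), cons(0, e)))), 0), cons(0, 0))  →  cons(cons(m(cons(cons(e, 0), cons(a, 0)), cons(cons(e, e), 0), cons(e, m(cons(cons(cons(0, a), cons(e, a)), cons(a, 0)), cons(cons(e, e), a), cons(0, e)))), 0), cons(0, 0))   [R4 at 1.1.1.2.1]
2. cons(cons(m(cons(cons(e, 0), cons(a, 0)), cons(cons(e, e), 0), cons(e, m(cons(cons(cons(0, a), cons(e, a)), cons(a, 0)), cons(cons(e, e), a), cons(0, e)))), 0), cons(0, 0))  →  cons(cons(0, 0), cons(0, 0))   [R4 at 1.1]

cons(cons(0, 0), cons(0, 0))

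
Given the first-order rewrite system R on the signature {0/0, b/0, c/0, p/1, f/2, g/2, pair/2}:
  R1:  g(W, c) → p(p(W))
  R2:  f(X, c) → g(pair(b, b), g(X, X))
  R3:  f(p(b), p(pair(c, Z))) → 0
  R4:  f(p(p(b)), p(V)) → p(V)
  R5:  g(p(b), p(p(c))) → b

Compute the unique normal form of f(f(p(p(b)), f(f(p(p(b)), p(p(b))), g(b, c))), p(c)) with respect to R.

p(c)

1. f(f(p(p(b)), f(f(p(p(b)), p(p(b))), g(b, c))), p(c))  →  f(f(p(p(b)), f(p(p(b)), g(b, c))), p(c))   [R4 at 1.2.1]
2. f(f(p(p(b)), f(p(p(b)), g(b, c))), p(c))  →  f(f(p(p(b)), f(p(p(b)), p(p(b)))), p(c))   [R1 at 1.2.2]
3. f(f(p(p(b)), f(p(p(b)), p(p(b)))), p(c))  →  f(f(p(p(b)), p(p(b))), p(c))   [R4 at 1.2]
4. f(f(p(p(b)), p(p(b))), p(c))  →  f(p(p(b)), p(c))   [R4 at 1]
5. f(p(p(b)), p(c))  →  p(c)   [R4 at ε]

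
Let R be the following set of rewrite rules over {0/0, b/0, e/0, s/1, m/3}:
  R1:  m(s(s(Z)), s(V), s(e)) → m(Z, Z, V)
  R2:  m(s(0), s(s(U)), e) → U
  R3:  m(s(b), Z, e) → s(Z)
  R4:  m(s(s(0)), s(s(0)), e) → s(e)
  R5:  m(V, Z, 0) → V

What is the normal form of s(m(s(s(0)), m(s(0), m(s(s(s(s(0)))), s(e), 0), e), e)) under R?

s(s(e))

1. s(m(s(s(0)), m(s(0), m(s(s(s(s(0)))), s(e), 0), e), e))  →  s(m(s(s(0)), m(s(0), s(s(s(s(0)))), e), e))   [R5 at 1.2.2]
2. s(m(s(s(0)), m(s(0), s(s(s(s(0)))), e), e))  →  s(m(s(s(0)), s(s(0)), e))   [R2 at 1.2]
3. s(m(s(s(0)), s(s(0)), e))  →  s(s(e))   [R4 at 1]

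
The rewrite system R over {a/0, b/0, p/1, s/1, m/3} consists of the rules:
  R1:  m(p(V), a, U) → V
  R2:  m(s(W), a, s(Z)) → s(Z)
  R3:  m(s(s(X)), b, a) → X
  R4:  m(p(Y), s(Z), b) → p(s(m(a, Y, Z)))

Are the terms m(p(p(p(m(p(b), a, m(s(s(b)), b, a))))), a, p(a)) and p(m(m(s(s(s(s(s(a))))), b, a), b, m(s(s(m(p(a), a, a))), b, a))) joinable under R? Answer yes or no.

Reduce t₁ = m(p(p(p(m(p(b), a, m(s(s(b)), b, a))))), a, p(a)):
1. m(p(p(p(m(p(b), a, m(s(s(b)), b, a))))), a, p(a))  →  p(p(m(p(b), a, m(s(s(b)), b, a))))   [R1 at ε]
2. p(p(m(p(b), a, m(s(s(b)), b, a))))  →  p(p(b))   [R1 at 1.1]

Reduce t₂ = p(m(m(s(s(s(s(s(a))))), b, a), b, m(s(s(m(p(a), a, a))), b, a))):
1. p(m(m(s(s(s(s(s(a))))), b, a), b, m(s(s(m(p(a), a, a))), b, a)))  →  p(m(s(s(s(a))), b, m(s(s(m(p(a), a, a))), b, a)))   [R3 at 1.1]
2. p(m(s(s(s(a))), b, m(s(s(m(p(a), a, a))), b, a)))  →  p(m(s(s(s(a))), b, m(p(a), a, a)))   [R3 at 1.3]
3. p(m(s(s(s(a))), b, m(p(a), a, a)))  →  p(m(s(s(s(a))), b, a))   [R1 at 1.3]
4. p(m(s(s(s(a))), b, a))  →  p(s(a))   [R3 at 1]

no — NF(t₁) = p(p(b)), NF(t₂) = p(s(a))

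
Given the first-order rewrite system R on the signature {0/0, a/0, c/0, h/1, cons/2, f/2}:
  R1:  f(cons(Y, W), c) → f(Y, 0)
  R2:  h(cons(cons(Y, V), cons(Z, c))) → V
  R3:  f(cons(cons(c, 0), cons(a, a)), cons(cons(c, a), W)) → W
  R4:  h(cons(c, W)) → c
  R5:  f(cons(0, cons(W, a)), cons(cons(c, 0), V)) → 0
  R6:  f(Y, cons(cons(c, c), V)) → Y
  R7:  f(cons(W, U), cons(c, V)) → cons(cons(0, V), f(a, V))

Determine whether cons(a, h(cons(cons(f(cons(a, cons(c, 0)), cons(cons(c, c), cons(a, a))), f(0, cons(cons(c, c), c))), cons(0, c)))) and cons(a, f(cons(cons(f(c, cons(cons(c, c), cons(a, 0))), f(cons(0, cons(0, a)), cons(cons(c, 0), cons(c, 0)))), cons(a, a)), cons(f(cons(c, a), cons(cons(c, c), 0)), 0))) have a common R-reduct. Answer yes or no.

Reduce t₁ = cons(a, h(cons(cons(f(cons(a, cons(c, 0)), cons(cons(c, c), cons(a, a))), f(0, cons(cons(c, c), c))), cons(0, c)))):
1. cons(a, h(cons(cons(f(cons(a, cons(c, 0)), cons(cons(c, c), cons(a, a))), f(0, cons(cons(c, c), c))), cons(0, c))))  →  cons(a, f(0, cons(cons(c, c), c)))   [R2 at 2]
2. cons(a, f(0, cons(cons(c, c), c)))  →  cons(a, 0)   [R6 at 2]

Reduce t₂ = cons(a, f(cons(cons(f(c, cons(cons(c, c), cons(a, 0))), f(cons(0, cons(0, a)), cons(cons(c, 0), cons(c, 0)))), cons(a, a)), cons(f(cons(c, a), cons(cons(c, c), 0)), 0))):
1. cons(a, f(cons(cons(f(c, cons(cons(c, c), cons(a, 0))), f(cons(0, cons(0, a)), cons(cons(c, 0), cons(c, 0)))), cons(a, a)), cons(f(cons(c, a), cons(cons(c, c), 0)), 0)))  →  cons(a, f(cons(cons(c, f(cons(0, cons(0, a)), cons(cons(c, 0), cons(c, 0)))), cons(a, a)), cons(f(cons(c, a), cons(cons(c, c), 0)), 0)))   [R6 at 2.1.1.1]
2. cons(a, f(cons(cons(c, f(cons(0, cons(0, a)), cons(cons(c, 0), cons(c, 0)))), cons(a, a)), cons(f(cons(c, a), cons(cons(c, c), 0)), 0)))  →  cons(a, f(cons(cons(c, 0), cons(a, a)), cons(f(cons(c, a), cons(cons(c, c), 0)), 0)))   [R5 at 2.1.1.2]
3. cons(a, f(cons(cons(c, 0), cons(a, a)), cons(f(cons(c, a), cons(cons(c, c), 0)), 0)))  →  cons(a, f(cons(cons(c, 0), cons(a, a)), cons(cons(c, a), 0)))   [R6 at 2.2.1]
4. cons(a, f(cons(cons(c, 0), cons(a, a)), cons(cons(c, a), 0)))  →  cons(a, 0)   [R3 at 2]

yes — NF(t₁) = cons(a, 0), NF(t₂) = cons(a, 0)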